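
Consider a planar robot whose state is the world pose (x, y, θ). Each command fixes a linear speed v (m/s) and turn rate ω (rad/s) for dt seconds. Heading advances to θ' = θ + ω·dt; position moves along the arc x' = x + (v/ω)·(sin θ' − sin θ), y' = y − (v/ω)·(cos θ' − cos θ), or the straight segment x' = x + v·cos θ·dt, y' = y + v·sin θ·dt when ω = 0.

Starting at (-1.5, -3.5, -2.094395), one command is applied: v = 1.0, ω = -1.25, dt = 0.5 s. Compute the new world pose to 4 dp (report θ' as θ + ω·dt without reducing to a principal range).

θ' = -2.0944 + -1.25·0.5 = -2.7194
R = v/ω = 1.0/-1.25 = -0.8000
x' = -1.5 + -0.8000·(sin -2.7194 − sin -2.0944) = -1.8650
y' = -3.5 − -0.8000·(cos -2.7194 − cos -2.0944) = -3.8298

(-1.8650, -3.8298, -2.7194)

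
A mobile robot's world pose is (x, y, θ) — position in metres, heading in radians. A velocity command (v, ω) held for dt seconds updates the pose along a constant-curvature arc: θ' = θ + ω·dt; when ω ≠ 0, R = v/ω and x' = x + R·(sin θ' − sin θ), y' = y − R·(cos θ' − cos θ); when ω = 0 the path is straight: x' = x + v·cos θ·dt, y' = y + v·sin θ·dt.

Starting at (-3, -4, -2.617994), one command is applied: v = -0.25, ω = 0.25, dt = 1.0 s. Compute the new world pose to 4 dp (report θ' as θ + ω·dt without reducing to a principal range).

(-2.8013, -3.8494, -2.3680)

θ' = -2.6180 + 0.25·1.0 = -2.3680
R = v/ω = -0.25/0.25 = -1.0000
x' = -3 + -1.0000·(sin -2.3680 − sin -2.6180) = -2.8013
y' = -4 − -1.0000·(cos -2.3680 − cos -2.6180) = -3.8494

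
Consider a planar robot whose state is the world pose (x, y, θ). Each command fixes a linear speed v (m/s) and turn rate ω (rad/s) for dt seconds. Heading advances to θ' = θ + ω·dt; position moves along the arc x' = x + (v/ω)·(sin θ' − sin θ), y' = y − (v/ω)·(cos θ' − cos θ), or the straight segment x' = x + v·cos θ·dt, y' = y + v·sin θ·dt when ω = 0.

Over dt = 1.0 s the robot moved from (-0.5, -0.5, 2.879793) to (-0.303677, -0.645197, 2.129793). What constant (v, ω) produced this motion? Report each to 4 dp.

v = -0.2500, ω = -0.7500

Δθ = 2.129793 − 2.879793 = -0.750000
ω = Δθ/dt = -0.750000/1.0 = -0.7500
R = Δx/(sin θ' − sin θ) = 0.3333
v = R·ω = 0.3333·-0.7500 = -0.2500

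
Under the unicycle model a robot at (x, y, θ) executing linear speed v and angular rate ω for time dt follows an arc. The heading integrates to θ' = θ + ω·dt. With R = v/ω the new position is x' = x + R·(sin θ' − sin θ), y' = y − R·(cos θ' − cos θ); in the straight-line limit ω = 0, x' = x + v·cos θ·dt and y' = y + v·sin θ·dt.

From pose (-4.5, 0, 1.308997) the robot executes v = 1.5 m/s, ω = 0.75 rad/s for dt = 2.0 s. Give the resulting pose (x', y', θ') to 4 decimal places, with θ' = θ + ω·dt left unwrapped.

(-5.7789, 2.4080, 2.8090)

θ' = 1.3090 + 0.75·2.0 = 2.8090
R = v/ω = 1.5/0.75 = 2.0000
x' = -4.5 + 2.0000·(sin 2.8090 − sin 1.3090) = -5.7789
y' = 0 − 2.0000·(cos 2.8090 − cos 1.3090) = 2.4080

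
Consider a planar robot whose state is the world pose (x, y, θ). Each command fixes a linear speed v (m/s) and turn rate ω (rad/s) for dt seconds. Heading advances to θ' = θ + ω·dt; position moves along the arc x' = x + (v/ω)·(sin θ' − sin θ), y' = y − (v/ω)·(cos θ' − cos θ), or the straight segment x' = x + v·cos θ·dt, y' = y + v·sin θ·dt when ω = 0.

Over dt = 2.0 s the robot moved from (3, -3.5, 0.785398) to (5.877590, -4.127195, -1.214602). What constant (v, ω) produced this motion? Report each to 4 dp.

v = 1.7500, ω = -1.0000

Δθ = -1.214602 − 0.785398 = -2.000000
ω = Δθ/dt = -2.000000/2.0 = -1.0000
R = Δx/(sin θ' − sin θ) = -1.7500
v = R·ω = -1.7500·-1.0000 = 1.7500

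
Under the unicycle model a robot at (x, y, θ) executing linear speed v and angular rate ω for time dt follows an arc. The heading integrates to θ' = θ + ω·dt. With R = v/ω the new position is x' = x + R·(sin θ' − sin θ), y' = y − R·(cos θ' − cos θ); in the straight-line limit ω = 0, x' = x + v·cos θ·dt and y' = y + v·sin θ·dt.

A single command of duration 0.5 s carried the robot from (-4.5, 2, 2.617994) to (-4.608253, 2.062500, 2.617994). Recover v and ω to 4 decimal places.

Δθ = 2.617994 − 2.617994 = 0.000000
ω = Δθ/dt = 0.000000/0.5 = 0.0000
ω = 0 → v = (Δx·cos θ + Δy·sin θ)/dt = 0.2500

v = 0.2500, ω = 0.0000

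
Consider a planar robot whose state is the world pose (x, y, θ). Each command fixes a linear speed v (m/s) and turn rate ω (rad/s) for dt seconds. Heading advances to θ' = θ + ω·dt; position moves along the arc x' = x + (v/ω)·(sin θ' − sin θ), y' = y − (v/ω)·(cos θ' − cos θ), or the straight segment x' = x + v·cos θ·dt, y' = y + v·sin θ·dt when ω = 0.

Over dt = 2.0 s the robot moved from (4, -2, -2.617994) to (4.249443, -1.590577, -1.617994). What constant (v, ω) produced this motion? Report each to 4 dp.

v = -0.2500, ω = 0.5000

Δθ = -1.617994 − -2.617994 = 1.000000
ω = Δθ/dt = 1.000000/2.0 = 0.5000
R = −Δy/(cos θ' − cos θ) = -0.5000
v = R·ω = -0.5000·0.5000 = -0.2500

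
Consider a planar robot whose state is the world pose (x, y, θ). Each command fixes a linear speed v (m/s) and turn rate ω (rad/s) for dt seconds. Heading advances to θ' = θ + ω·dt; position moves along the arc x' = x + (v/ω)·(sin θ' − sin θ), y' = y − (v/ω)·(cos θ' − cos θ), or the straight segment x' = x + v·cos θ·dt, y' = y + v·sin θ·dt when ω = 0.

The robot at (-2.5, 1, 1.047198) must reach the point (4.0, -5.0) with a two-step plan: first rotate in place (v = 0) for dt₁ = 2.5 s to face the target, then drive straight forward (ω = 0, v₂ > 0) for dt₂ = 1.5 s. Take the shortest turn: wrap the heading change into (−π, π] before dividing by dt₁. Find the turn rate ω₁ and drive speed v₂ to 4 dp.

ω₁ = -0.7170, v₂ = 5.8973

heading to target = atan2(-5−1, 4−-2.5) = -0.7454
Δθ = wrap(-0.7454 − 1.0472) = -1.7926; ω₁ = Δθ/dt₁ = -0.7170
distance = √((4−-2.5)² + (-5−1)²) = 8.8459; v₂ = distance/dt₂ = 5.8973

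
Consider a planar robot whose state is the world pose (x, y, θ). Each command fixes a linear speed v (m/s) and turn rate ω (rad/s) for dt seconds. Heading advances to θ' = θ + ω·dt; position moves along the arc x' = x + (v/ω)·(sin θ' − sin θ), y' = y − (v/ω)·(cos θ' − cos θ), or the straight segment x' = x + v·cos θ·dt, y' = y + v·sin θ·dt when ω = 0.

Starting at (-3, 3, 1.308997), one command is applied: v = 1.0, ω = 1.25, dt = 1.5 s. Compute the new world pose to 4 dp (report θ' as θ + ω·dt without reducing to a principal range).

(-3.8067, 4.0063, 3.1840)

θ' = 1.3090 + 1.25·1.5 = 3.1840
R = v/ω = 1.0/1.25 = 0.8000
x' = -3 + 0.8000·(sin 3.1840 − sin 1.3090) = -3.8067
y' = 3 − 0.8000·(cos 3.1840 − cos 1.3090) = 4.0063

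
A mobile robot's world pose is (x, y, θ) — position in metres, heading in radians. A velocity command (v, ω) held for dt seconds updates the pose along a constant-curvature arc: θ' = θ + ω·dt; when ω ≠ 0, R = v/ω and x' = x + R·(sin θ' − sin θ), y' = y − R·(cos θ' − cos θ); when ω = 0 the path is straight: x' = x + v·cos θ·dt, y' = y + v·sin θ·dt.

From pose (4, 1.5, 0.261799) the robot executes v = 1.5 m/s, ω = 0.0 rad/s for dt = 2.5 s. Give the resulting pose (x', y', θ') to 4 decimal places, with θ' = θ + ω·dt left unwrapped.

θ' = 0.2618 + 0.0·2.5 = 0.2618
ω = 0 → straight: x' = 4 + 1.5·cos(0.2618)·2.5 = 7.6222
y' = 1.5 + 1.5·sin(0.2618)·2.5 = 2.4706

(7.6222, 2.4706, 0.2618)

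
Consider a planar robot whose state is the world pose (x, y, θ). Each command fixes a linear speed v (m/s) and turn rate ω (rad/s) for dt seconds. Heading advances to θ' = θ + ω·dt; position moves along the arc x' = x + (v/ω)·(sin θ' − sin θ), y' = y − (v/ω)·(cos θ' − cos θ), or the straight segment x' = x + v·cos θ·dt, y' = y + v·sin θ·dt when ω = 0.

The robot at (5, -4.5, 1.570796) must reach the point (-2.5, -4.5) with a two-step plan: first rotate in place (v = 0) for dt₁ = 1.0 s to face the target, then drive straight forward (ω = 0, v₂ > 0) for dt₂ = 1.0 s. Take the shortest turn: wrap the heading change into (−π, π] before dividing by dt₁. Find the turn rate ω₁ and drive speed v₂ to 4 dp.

heading to target = atan2(-4.5−-4.5, -2.5−5) = 3.1416
Δθ = wrap(3.1416 − 1.5708) = 1.5708; ω₁ = Δθ/dt₁ = 1.5708
distance = √((-2.5−5)² + (-4.5−-4.5)²) = 7.5000; v₂ = distance/dt₂ = 7.5000

ω₁ = 1.5708, v₂ = 7.5000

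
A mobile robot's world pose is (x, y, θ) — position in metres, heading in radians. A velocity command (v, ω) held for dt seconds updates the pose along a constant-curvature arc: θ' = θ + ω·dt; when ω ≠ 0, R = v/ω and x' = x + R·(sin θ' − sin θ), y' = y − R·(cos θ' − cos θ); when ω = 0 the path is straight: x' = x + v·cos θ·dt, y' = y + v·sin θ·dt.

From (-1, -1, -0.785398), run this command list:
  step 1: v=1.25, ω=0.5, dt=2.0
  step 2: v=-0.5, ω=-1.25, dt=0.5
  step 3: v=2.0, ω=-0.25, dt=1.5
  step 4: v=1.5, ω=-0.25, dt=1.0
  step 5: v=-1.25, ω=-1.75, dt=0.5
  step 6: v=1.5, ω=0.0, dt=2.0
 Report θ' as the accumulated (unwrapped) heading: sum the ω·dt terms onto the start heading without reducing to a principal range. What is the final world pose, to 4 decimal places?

step 1: θ'=0.2146 (R=2.5000) → pose (1.3002, -1.6749, 0.2146)
step 2: θ'=-0.4104 (R=0.4000) → pose (1.0554, -1.6508, -0.4104)
step 3: θ'=-0.7854 (R=-8.0000) → pose (3.5204, -3.3297, -0.7854)
step 4: θ'=-1.0354 (R=-6.0000) → pose (4.4382, -4.5112, -1.0354)
step 5: θ'=-1.9104 (R=0.7143) → pose (4.3790, -3.9089, -1.9104)
step 6: θ'=-1.9104 (straight) → pose (3.3797, -6.7375, -1.9104)

(3.3797, -6.7375, -1.9104)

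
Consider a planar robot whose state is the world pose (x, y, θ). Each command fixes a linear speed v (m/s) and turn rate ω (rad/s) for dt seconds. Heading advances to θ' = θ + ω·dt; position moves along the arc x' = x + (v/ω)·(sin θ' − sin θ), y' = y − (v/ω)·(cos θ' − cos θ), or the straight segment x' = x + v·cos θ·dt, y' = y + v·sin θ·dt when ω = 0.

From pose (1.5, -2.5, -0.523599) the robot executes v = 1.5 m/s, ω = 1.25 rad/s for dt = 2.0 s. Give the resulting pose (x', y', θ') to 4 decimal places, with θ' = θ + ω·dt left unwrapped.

θ' = -0.5236 + 1.25·2.0 = 1.9764
R = v/ω = 1.5/1.25 = 1.2000
x' = 1.5 + 1.2000·(sin 1.9764 − sin -0.5236) = 3.2026
y' = -2.5 − 1.2000·(cos 1.9764 − cos -0.5236) = -0.9873

(3.2026, -0.9873, 1.9764)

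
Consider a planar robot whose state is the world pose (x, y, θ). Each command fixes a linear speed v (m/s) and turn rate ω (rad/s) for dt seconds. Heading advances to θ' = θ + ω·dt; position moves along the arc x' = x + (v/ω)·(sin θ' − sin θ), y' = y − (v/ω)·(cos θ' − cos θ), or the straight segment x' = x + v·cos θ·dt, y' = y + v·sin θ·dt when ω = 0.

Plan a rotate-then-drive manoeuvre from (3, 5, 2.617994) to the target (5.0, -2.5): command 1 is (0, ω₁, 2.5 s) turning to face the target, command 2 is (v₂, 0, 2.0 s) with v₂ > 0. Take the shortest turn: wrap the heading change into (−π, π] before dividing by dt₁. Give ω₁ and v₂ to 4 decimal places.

heading to target = atan2(-2.5−5, 5−3) = -1.3102
Δθ = wrap(-1.3102 − 2.6180) = 2.3550; ω₁ = Δθ/dt₁ = 0.9420
distance = √((5−3)² + (-2.5−5)²) = 7.7621; v₂ = distance/dt₂ = 3.8810

ω₁ = 0.9420, v₂ = 3.8810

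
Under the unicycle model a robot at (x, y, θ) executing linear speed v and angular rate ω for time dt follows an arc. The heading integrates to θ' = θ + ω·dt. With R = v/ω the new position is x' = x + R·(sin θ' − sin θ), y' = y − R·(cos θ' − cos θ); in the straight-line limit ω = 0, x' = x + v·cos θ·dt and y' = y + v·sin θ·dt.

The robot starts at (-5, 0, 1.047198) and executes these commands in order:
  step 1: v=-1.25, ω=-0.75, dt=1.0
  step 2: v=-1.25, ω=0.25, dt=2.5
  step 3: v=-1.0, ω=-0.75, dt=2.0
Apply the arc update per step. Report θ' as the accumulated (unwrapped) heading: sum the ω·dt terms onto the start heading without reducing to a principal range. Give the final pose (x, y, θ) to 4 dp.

(-10.2666, -2.8322, -0.5778)

step 1: θ'=0.2972 (R=1.6667) → pose (-5.9553, -0.7603, 0.2972)
step 2: θ'=0.9222 (R=-5.0000) → pose (-8.4758, -2.5207, 0.9222)
step 3: θ'=-0.5778 (R=1.3333) → pose (-10.2666, -2.8322, -0.5778)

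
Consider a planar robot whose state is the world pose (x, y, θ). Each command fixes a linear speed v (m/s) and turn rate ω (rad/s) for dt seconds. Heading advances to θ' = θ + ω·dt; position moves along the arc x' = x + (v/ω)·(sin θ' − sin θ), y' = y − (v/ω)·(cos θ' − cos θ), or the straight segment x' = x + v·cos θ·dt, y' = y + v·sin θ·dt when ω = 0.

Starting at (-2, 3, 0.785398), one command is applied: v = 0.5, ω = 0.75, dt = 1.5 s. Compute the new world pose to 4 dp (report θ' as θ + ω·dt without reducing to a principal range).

θ' = 0.7854 + 0.75·1.5 = 1.9104
R = v/ω = 0.5/0.75 = 0.6667
x' = -2 + 0.6667·(sin 1.9104 − sin 0.7854) = -1.8428
y' = 3 − 0.6667·(cos 1.9104 − cos 0.7854) = 3.6935

(-1.8428, 3.6935, 1.9104)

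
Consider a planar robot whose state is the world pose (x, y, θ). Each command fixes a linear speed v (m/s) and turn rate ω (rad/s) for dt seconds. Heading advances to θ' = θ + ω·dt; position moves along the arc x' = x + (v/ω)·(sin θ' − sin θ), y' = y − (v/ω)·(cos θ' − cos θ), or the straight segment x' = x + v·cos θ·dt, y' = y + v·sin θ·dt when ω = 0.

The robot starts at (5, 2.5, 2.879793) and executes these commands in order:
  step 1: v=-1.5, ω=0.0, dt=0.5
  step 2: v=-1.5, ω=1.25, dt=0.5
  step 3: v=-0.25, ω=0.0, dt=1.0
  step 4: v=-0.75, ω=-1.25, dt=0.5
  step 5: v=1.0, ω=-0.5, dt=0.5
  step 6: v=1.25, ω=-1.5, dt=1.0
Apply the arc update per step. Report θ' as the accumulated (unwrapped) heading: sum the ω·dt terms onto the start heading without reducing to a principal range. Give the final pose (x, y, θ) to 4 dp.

(6.2562, 3.7212, 1.1298)

step 1: θ'=2.8798 (straight) → pose (5.7244, 2.3059, 2.8798)
step 2: θ'=3.5048 (R=-1.2000) → pose (6.4613, 2.3433, 3.5048)
step 3: θ'=3.5048 (straight) → pose (6.6950, 2.4321, 3.5048)
step 4: θ'=2.8798 (R=0.6000) → pose (7.0635, 2.4508, 2.8798)
step 5: θ'=2.6298 (R=-2.0000) → pose (6.6016, 2.6389, 2.6298)
step 6: θ'=1.1298 (R=-0.8333) → pose (6.2562, 3.7212, 1.1298)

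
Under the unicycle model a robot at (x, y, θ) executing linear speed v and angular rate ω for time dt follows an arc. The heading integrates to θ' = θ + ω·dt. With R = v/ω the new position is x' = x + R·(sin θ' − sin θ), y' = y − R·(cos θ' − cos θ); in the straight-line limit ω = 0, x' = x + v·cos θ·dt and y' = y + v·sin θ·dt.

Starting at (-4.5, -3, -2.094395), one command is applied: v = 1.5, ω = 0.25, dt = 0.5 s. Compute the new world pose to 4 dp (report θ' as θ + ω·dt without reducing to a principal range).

θ' = -2.0944 + 0.25·0.5 = -1.9694
R = v/ω = 1.5/0.25 = 6.0000
x' = -4.5 + 6.0000·(sin -1.9694 − sin -2.0944) = -4.8335
y' = -3 − 6.0000·(cos -1.9694 − cos -2.0944) = -3.6712

(-4.8335, -3.6712, -1.9694)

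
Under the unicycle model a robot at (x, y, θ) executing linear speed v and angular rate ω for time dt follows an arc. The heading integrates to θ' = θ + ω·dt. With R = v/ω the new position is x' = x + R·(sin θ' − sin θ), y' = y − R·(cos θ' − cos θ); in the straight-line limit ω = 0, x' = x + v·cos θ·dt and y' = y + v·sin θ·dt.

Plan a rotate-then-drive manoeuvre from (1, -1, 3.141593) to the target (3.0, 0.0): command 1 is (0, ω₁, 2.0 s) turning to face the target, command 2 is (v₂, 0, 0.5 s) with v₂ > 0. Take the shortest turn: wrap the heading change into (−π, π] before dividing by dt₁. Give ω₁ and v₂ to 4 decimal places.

heading to target = atan2(0−-1, 3−1) = 0.4636
Δθ = wrap(0.4636 − 3.1416) = -2.6779; ω₁ = Δθ/dt₁ = -1.3390
distance = √((3−1)² + (0−-1)²) = 2.2361; v₂ = distance/dt₂ = 4.4721

ω₁ = -1.3390, v₂ = 4.4721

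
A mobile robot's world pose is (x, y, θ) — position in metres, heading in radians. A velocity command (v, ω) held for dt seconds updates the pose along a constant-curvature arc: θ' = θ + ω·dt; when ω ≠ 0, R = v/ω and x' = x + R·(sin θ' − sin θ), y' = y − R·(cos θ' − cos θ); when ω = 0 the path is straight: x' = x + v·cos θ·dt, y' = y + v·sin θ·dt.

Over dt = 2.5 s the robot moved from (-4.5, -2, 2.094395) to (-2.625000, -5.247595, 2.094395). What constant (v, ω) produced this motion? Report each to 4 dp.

Δθ = 2.094395 − 2.094395 = 0.000000
ω = Δθ/dt = 0.000000/2.5 = 0.0000
ω = 0 → v = (Δx·cos θ + Δy·sin θ)/dt = -1.5000

v = -1.5000, ω = 0.0000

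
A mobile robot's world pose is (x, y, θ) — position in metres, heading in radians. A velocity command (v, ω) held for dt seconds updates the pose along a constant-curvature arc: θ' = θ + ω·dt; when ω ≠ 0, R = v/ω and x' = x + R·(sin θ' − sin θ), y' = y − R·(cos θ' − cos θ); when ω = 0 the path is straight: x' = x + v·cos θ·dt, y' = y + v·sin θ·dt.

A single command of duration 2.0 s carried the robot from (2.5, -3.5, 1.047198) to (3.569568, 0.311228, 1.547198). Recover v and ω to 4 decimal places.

Δθ = 1.547198 − 1.047198 = 0.500000
ω = Δθ/dt = 0.500000/2.0 = 0.2500
R = −Δy/(cos θ' − cos θ) = 8.0000
v = R·ω = 8.0000·0.2500 = 2.0000

v = 2.0000, ω = 0.2500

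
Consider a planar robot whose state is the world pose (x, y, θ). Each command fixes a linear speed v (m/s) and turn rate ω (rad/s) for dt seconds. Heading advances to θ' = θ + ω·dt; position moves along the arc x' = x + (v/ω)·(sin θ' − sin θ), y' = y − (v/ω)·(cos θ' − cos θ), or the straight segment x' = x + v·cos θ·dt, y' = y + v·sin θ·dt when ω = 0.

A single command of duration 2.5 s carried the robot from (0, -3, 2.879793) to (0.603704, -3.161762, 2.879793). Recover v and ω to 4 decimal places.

v = -0.2500, ω = 0.0000

Δθ = 2.879793 − 2.879793 = 0.000000
ω = Δθ/dt = 0.000000/2.5 = 0.0000
ω = 0 → v = (Δx·cos θ + Δy·sin θ)/dt = -0.2500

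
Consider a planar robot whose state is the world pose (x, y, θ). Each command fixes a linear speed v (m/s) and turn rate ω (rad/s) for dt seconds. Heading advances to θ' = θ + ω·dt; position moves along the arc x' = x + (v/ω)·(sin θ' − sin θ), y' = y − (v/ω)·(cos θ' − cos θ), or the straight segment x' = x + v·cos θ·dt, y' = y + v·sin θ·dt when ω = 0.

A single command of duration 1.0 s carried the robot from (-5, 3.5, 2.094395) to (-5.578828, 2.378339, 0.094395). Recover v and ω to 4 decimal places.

Δθ = 0.094395 − 2.094395 = -2.000000
ω = Δθ/dt = -2.000000/1.0 = -2.0000
R = −Δy/(cos θ' − cos θ) = 0.7500
v = R·ω = 0.7500·-2.0000 = -1.5000

v = -1.5000, ω = -2.0000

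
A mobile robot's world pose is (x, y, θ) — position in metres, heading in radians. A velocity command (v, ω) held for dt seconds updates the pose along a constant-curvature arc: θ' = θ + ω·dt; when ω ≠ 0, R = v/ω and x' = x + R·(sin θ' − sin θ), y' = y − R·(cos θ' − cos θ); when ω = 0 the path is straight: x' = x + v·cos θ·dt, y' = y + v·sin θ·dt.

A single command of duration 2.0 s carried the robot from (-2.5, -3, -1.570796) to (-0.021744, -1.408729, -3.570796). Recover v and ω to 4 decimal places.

Δθ = -3.570796 − -1.570796 = -2.000000
ω = Δθ/dt = -2.000000/2.0 = -1.0000
R = Δx/(sin θ' − sin θ) = 1.7500
v = R·ω = 1.7500·-1.0000 = -1.7500

v = -1.7500, ω = -1.0000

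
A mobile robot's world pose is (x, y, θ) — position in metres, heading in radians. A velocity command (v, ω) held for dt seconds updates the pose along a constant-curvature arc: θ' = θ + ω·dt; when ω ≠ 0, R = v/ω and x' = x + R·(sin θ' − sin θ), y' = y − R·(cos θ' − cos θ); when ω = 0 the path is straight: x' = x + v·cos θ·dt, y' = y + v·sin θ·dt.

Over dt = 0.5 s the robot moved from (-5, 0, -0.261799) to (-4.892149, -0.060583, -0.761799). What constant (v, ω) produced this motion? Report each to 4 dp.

v = 0.2500, ω = -1.0000

Δθ = -0.761799 − -0.261799 = -0.500000
ω = Δθ/dt = -0.500000/0.5 = -1.0000
R = Δx/(sin θ' − sin θ) = -0.2500
v = R·ω = -0.2500·-1.0000 = 0.2500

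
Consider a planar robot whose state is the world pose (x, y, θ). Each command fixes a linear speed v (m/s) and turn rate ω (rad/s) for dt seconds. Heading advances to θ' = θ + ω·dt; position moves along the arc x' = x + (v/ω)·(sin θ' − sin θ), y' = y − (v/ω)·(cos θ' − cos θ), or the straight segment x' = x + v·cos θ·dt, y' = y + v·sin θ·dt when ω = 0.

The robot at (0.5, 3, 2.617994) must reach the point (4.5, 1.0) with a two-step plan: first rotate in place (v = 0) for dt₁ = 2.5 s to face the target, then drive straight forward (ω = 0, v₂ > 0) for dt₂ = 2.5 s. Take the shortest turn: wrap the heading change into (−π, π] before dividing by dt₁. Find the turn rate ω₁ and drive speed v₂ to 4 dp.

heading to target = atan2(1−3, 4.5−0.5) = -0.4636
Δθ = wrap(-0.4636 − 2.6180) = -3.0816; ω₁ = Δθ/dt₁ = -1.2327
distance = √((4.5−0.5)² + (1−3)²) = 4.4721; v₂ = distance/dt₂ = 1.7889

ω₁ = -1.2327, v₂ = 1.7889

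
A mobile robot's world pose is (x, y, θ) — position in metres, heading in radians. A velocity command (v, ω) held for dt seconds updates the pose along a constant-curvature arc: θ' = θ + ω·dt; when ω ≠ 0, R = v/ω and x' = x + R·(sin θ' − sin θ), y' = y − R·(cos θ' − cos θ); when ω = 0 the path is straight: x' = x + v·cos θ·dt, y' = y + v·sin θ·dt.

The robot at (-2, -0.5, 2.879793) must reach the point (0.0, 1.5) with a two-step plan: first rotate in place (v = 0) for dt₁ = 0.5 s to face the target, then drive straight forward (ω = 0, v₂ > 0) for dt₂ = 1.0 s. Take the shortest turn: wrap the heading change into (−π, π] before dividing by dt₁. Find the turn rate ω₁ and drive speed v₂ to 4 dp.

ω₁ = -4.1888, v₂ = 2.8284

heading to target = atan2(1.5−-0.5, 0−-2) = 0.7854
Δθ = wrap(0.7854 − 2.8798) = -2.0944; ω₁ = Δθ/dt₁ = -4.1888
distance = √((0−-2)² + (1.5−-0.5)²) = 2.8284; v₂ = distance/dt₂ = 2.8284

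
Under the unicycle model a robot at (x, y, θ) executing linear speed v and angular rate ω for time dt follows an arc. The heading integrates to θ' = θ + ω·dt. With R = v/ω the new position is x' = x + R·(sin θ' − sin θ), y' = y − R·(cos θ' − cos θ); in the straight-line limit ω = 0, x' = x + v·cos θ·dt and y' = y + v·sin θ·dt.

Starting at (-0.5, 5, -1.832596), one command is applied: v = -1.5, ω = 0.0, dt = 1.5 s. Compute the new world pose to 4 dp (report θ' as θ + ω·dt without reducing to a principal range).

(0.0823, 7.1733, -1.8326)

θ' = -1.8326 + 0.0·1.5 = -1.8326
ω = 0 → straight: x' = -0.5 + -1.5·cos(-1.8326)·1.5 = 0.0823
y' = 5 + -1.5·sin(-1.8326)·1.5 = 7.1733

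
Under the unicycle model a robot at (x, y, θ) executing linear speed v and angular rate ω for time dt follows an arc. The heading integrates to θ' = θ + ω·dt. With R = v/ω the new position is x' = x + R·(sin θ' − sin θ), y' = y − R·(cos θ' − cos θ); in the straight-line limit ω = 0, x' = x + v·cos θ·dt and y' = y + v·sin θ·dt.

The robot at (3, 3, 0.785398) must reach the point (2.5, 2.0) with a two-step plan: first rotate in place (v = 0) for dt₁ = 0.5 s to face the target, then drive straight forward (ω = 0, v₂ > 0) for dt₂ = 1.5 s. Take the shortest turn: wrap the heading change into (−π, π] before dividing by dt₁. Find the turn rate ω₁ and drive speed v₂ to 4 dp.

heading to target = atan2(2−3, 2.5−3) = -2.0344
Δθ = wrap(-2.0344 − 0.7854) = -2.8198; ω₁ = Δθ/dt₁ = -5.6397
distance = √((2.5−3)² + (2−3)²) = 1.1180; v₂ = distance/dt₂ = 0.7454

ω₁ = -5.6397, v₂ = 0.7454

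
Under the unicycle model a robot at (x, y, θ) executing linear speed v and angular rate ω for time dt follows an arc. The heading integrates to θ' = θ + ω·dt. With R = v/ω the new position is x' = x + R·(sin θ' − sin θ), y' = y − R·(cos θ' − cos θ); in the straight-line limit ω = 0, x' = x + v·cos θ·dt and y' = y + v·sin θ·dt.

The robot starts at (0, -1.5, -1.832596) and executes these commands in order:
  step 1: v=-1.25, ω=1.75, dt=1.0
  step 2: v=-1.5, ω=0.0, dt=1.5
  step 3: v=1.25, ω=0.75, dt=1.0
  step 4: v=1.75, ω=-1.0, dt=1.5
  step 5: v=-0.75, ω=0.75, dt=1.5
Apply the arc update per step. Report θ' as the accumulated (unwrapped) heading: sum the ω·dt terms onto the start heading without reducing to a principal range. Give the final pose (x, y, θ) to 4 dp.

(-0.3546, 0.0221, 0.2924)

step 1: θ'=-0.0826 (R=-0.7143) → pose (-0.6310, -0.6033, -0.0826)
step 2: θ'=-0.0826 (straight) → pose (-2.8733, -0.4176, -0.0826)
step 3: θ'=0.6674 (R=1.6667) → pose (-1.7043, -0.0657, 0.6674)
step 4: θ'=-0.8326 (R=-1.7500) → pose (0.6733, -0.2625, -0.8326)
step 5: θ'=0.2924 (R=-1.0000) → pose (-0.3546, 0.0221, 0.2924)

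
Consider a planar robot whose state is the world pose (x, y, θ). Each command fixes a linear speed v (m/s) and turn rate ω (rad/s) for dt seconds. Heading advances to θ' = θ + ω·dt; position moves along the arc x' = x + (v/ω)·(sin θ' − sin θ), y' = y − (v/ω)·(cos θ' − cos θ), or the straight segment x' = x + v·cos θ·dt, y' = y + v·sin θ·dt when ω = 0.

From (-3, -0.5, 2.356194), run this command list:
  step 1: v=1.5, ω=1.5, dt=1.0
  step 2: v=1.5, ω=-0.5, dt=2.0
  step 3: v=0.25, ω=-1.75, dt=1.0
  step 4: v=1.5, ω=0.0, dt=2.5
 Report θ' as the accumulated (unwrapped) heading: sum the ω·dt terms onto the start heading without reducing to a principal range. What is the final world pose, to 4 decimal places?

step 1: θ'=3.8562 (R=1.0000) → pose (-4.3624, -0.4518, 3.8562)
step 2: θ'=2.8562 (R=-3.0000) → pose (-7.1730, -1.0643, 2.8562)
step 3: θ'=1.1062 (R=-0.1429) → pose (-7.2605, -0.8632, 1.1062)
step 4: θ'=1.1062 (straight) → pose (-5.5802, 2.4893, 1.1062)

(-5.5802, 2.4893, 1.1062)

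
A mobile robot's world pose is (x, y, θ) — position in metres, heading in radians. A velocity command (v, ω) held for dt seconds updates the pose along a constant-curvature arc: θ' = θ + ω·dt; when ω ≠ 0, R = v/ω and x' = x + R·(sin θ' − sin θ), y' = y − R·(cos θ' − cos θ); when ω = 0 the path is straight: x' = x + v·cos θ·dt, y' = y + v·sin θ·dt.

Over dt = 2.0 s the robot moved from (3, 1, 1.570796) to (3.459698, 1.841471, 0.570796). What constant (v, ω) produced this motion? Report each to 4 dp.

Δθ = 0.570796 − 1.570796 = -1.000000
ω = Δθ/dt = -1.000000/2.0 = -0.5000
R = −Δy/(cos θ' − cos θ) = -1.0000
v = R·ω = -1.0000·-0.5000 = 0.5000

v = 0.5000, ω = -0.5000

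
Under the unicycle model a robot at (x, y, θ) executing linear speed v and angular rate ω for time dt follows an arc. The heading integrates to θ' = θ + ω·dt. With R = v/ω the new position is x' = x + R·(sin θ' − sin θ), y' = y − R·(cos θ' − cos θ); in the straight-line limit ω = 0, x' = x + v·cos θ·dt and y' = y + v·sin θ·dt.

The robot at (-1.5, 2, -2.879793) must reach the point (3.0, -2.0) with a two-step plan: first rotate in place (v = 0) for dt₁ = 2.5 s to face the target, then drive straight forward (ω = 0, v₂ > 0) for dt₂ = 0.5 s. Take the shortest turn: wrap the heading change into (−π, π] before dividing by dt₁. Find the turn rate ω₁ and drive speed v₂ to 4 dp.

heading to target = atan2(-2−2, 3−-1.5) = -0.7266
Δθ = wrap(-0.7266 − -2.8798) = 2.1532; ω₁ = Δθ/dt₁ = 0.8613
distance = √((3−-1.5)² + (-2−2)²) = 6.0208; v₂ = distance/dt₂ = 12.0416

ω₁ = 0.8613, v₂ = 12.0416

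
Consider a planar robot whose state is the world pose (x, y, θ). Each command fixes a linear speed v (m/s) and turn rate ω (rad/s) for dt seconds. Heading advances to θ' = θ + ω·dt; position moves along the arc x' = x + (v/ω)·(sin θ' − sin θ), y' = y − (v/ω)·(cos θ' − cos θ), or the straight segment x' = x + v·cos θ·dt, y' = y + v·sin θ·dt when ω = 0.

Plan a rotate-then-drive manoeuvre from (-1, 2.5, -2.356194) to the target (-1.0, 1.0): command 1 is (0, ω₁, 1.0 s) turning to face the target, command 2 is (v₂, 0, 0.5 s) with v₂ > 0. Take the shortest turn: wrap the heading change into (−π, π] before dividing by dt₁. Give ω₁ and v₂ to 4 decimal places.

ω₁ = 0.7854, v₂ = 3.0000

heading to target = atan2(1−2.5, -1−-1) = -1.5708
Δθ = wrap(-1.5708 − -2.3562) = 0.7854; ω₁ = Δθ/dt₁ = 0.7854
distance = √((-1−-1)² + (1−2.5)²) = 1.5000; v₂ = distance/dt₂ = 3.0000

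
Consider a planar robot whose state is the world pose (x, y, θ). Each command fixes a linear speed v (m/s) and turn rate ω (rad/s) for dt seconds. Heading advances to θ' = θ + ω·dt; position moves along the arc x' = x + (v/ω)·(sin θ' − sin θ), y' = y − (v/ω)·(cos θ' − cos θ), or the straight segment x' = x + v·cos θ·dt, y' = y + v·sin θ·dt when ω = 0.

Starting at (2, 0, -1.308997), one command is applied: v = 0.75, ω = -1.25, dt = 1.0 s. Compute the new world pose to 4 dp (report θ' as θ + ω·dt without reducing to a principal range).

(1.7506, -0.6563, -2.5590)

θ' = -1.3090 + -1.25·1.0 = -2.5590
R = v/ω = 0.75/-1.25 = -0.6000
x' = 2 + -0.6000·(sin -2.5590 − sin -1.3090) = 1.7506
y' = 0 − -0.6000·(cos -2.5590 − cos -1.3090) = -0.6563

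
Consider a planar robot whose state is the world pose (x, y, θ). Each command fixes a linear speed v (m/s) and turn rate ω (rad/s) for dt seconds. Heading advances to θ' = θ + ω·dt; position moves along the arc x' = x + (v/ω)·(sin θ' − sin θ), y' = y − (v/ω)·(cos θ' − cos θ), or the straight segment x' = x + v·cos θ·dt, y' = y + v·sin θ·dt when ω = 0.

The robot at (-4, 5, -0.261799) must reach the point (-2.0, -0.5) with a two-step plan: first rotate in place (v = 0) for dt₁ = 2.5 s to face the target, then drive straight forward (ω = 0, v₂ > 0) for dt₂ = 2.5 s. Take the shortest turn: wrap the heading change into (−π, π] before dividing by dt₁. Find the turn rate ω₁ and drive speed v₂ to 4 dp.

ω₁ = -0.3841, v₂ = 2.3409

heading to target = atan2(-0.5−5, -2−-4) = -1.2220
Δθ = wrap(-1.2220 − -0.2618) = -0.9602; ω₁ = Δθ/dt₁ = -0.3841
distance = √((-2−-4)² + (-0.5−5)²) = 5.8523; v₂ = distance/dt₂ = 2.3409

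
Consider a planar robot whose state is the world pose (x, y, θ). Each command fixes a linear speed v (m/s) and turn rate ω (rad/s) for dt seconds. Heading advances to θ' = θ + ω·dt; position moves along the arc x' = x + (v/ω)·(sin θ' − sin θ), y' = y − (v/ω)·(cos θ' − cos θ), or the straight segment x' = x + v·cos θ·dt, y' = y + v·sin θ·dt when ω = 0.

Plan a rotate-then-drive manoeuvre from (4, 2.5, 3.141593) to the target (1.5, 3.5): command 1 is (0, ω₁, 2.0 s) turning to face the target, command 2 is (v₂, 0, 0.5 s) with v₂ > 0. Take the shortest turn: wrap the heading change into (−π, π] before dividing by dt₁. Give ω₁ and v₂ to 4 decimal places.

ω₁ = -0.1903, v₂ = 5.3852

heading to target = atan2(3.5−2.5, 1.5−4) = 2.7611
Δθ = wrap(2.7611 − 3.1416) = -0.3805; ω₁ = Δθ/dt₁ = -0.1903
distance = √((1.5−4)² + (3.5−2.5)²) = 2.6926; v₂ = distance/dt₂ = 5.3852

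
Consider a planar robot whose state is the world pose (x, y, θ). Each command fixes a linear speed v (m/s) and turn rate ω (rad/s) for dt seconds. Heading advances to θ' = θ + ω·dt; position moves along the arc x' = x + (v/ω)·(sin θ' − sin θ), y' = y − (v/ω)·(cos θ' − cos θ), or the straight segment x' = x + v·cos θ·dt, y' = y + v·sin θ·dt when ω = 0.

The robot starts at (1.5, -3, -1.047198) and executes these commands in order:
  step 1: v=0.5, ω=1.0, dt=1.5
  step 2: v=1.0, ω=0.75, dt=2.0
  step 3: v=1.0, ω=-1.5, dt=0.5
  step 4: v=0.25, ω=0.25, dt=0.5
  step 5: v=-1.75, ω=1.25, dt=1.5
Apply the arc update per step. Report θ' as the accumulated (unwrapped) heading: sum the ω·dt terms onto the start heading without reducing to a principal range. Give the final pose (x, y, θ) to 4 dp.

(4.2843, -2.6303, 3.2028)

step 1: θ'=0.4528 (R=0.5000) → pose (2.1518, -3.1996, 0.4528)
step 2: θ'=1.9528 (R=1.3333) → pose (2.8057, -1.5036, 1.9528)
step 3: θ'=1.2028 (R=-0.6667) → pose (2.8022, -1.0153, 1.2028)
step 4: θ'=1.3278 (R=1.0000) → pose (2.8398, -0.8961, 1.3278)
step 5: θ'=3.2028 (R=-1.4000) → pose (4.2843, -2.6303, 3.2028)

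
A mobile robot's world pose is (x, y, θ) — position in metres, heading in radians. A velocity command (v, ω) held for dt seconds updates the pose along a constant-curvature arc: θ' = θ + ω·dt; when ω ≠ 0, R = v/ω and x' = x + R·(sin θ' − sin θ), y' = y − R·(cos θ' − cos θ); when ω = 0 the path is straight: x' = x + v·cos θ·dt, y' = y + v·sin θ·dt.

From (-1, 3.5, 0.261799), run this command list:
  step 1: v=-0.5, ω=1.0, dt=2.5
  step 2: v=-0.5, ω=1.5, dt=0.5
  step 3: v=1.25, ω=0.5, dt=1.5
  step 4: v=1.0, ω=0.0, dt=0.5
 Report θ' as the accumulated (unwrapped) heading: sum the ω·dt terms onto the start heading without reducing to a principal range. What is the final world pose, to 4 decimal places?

(-2.3755, 0.8595, 4.2618)

step 1: θ'=2.7618 (R=-0.5000) → pose (-1.0560, 2.5527, 2.7618)
step 2: θ'=3.5118 (R=-0.3333) → pose (-0.8118, 2.5515, 3.5118)
step 3: θ'=4.2618 (R=2.5000) → pose (-2.1577, 1.3096, 4.2618)
step 4: θ'=4.2618 (straight) → pose (-2.3755, 0.8595, 4.2618)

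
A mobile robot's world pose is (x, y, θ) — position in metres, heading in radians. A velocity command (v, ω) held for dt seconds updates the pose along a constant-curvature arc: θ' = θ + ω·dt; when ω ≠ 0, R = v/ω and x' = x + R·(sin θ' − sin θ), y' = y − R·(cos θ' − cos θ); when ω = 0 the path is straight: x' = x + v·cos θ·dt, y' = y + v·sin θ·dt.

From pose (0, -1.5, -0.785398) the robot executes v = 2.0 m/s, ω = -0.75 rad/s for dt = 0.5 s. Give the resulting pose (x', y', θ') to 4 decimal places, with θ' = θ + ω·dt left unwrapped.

θ' = -0.7854 + -0.75·0.5 = -1.1604
R = v/ω = 2.0/-0.75 = -2.6667
x' = 0 + -2.6667·(sin -1.1604 − sin -0.7854) = 0.5596
y' = -1.5 − -2.6667·(cos -1.1604 − cos -0.7854) = -2.3217

(0.5596, -2.3217, -1.1604)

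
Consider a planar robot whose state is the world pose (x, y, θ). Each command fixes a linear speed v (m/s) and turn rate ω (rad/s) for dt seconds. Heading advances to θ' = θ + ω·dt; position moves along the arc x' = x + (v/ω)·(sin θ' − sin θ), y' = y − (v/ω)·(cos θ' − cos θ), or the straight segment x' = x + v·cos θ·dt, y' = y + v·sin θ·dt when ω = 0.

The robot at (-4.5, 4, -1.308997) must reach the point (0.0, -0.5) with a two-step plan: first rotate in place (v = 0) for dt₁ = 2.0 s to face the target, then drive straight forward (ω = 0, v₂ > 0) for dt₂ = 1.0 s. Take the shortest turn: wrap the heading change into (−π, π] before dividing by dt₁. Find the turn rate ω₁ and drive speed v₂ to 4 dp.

ω₁ = 0.2618, v₂ = 6.3640

heading to target = atan2(-0.5−4, 0−-4.5) = -0.7854
Δθ = wrap(-0.7854 − -1.3090) = 0.5236; ω₁ = Δθ/dt₁ = 0.2618
distance = √((0−-4.5)² + (-0.5−4)²) = 6.3640; v₂ = distance/dt₂ = 6.3640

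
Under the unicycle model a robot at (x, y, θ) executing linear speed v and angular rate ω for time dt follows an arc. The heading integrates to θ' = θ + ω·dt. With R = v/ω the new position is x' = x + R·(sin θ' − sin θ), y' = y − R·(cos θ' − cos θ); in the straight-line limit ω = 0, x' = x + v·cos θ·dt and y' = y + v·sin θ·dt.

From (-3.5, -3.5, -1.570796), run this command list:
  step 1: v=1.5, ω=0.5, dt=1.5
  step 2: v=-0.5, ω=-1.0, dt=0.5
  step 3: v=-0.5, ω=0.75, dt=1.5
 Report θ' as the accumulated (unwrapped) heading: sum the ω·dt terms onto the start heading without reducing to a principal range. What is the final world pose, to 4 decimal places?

step 1: θ'=-0.8208 (R=3.0000) → pose (-2.6951, -5.5449, -0.8208)
step 2: θ'=-1.3208 (R=0.5000) → pose (-2.8137, -5.3278, -1.3208)
step 3: θ'=-0.1958 (R=-0.6667) → pose (-3.3299, -4.8388, -0.1958)

(-3.3299, -4.8388, -0.1958)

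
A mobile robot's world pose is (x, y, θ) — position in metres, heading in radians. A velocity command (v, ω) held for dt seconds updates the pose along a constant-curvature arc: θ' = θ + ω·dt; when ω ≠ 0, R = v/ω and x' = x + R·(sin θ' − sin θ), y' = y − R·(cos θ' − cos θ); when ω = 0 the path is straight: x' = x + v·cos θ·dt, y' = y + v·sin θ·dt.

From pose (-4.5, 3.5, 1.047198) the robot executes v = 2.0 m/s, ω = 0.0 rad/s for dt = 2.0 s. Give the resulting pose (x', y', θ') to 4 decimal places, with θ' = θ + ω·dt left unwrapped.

θ' = 1.0472 + 0.0·2.0 = 1.0472
ω = 0 → straight: x' = -4.5 + 2.0·cos(1.0472)·2.0 = -2.5000
y' = 3.5 + 2.0·sin(1.0472)·2.0 = 6.9641

(-2.5000, 6.9641, 1.0472)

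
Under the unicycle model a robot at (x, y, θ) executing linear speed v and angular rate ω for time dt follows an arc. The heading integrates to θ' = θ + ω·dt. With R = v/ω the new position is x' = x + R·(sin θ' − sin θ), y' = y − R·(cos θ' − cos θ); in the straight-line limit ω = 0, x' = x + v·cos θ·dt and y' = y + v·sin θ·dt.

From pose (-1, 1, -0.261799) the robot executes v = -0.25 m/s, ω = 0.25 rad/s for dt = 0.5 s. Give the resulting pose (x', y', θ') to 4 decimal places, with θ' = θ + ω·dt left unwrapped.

θ' = -0.2618 + 0.25·0.5 = -0.1368
R = v/ω = -0.25/0.25 = -1.0000
x' = -1 + -1.0000·(sin -0.1368 − sin -0.2618) = -1.1224
y' = 1 − -1.0000·(cos -0.1368 − cos -0.2618) = 1.0247

(-1.1224, 1.0247, -0.1368)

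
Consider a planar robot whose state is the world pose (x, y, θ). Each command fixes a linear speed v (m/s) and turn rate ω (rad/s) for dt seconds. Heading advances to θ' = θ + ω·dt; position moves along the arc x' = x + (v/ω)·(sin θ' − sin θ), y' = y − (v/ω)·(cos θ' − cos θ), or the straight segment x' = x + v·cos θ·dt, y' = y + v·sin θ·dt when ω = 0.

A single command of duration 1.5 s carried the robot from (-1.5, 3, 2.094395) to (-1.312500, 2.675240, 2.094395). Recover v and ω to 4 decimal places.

Δθ = 2.094395 − 2.094395 = 0.000000
ω = Δθ/dt = 0.000000/1.5 = 0.0000
ω = 0 → v = (Δx·cos θ + Δy·sin θ)/dt = -0.2500

v = -0.2500, ω = 0.0000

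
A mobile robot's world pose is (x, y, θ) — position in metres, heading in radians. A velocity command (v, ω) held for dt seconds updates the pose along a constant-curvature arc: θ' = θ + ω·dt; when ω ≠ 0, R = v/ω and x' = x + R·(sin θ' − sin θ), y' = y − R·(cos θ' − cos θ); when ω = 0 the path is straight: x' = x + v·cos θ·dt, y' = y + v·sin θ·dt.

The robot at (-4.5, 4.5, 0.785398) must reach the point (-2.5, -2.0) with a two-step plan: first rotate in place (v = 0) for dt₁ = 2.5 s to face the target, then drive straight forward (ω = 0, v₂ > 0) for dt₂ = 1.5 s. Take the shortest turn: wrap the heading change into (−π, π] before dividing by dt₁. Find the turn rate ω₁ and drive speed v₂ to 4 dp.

heading to target = atan2(-2−4.5, -2.5−-4.5) = -1.2723
Δθ = wrap(-1.2723 − 0.7854) = -2.0577; ω₁ = Δθ/dt₁ = -0.8231
distance = √((-2.5−-4.5)² + (-2−4.5)²) = 6.8007; v₂ = distance/dt₂ = 4.5338

ω₁ = -0.8231, v₂ = 4.5338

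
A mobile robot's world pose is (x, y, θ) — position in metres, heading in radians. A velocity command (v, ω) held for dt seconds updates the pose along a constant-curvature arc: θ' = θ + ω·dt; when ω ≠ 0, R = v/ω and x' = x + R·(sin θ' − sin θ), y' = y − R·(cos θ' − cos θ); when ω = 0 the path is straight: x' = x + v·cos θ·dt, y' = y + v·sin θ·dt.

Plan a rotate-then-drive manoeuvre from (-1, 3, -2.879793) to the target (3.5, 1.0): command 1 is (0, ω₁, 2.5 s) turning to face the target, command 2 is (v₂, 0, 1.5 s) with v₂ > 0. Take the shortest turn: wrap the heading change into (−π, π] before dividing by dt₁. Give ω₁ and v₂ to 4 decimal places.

ω₁ = 0.9846, v₂ = 3.2830

heading to target = atan2(1−3, 3.5−-1) = -0.4182
Δθ = wrap(-0.4182 − -2.8798) = 2.4616; ω₁ = Δθ/dt₁ = 0.9846
distance = √((3.5−-1)² + (1−3)²) = 4.9244; v₂ = distance/dt₂ = 3.2830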